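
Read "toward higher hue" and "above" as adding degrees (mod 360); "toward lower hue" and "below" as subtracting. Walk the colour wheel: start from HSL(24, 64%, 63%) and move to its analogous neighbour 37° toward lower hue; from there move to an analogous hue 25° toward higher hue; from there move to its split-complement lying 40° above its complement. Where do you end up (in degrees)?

232°

24 − 37 = -13 → -13 + 360 = 347°   (analog 37° ↓)
347 + 25 = 372 → 372 − 360 = 12°   (analog 25° ↑)
12 + 220 = 232°   (split-comp 40° ↑)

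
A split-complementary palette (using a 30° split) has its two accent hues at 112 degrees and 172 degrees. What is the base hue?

322°

The accents sit 30° either side of the complement, so the complement is their short-arc midpoint on the wheel.
Short-arc midpoint of 112° and 172°: 142°.
Base is 180° from the complement: 142 − 180 = -38 → -38 + 360 = 322°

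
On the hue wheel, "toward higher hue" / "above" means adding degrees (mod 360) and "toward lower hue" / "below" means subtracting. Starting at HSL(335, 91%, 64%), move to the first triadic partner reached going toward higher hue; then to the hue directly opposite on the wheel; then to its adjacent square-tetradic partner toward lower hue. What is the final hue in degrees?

335 + 120 = 455 → 455 − 360 = 95°   (triadic ↑)
95 + 180 = 275°   (complement)
275 − 90 = 185°   (square ↓)

185°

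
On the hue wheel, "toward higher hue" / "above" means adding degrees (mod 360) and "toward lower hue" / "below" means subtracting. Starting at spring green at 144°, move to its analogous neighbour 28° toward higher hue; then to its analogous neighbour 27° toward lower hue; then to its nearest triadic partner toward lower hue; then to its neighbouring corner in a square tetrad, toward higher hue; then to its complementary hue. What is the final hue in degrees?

144 + 28 = 172°   (analog 28° ↑)
172 − 27 = 145°   (analog 27° ↓)
145 − 120 = 25°   (triadic ↓)
25 + 90 = 115°   (square ↑)
115 + 180 = 295°   (complement)

295°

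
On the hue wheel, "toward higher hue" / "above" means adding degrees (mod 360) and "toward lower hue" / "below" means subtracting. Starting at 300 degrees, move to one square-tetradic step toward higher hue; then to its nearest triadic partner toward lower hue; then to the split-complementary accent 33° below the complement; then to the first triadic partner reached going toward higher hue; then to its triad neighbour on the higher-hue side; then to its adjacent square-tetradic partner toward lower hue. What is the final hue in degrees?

207°

square ↑ +90°: 300 + 90 = 390 → 390 − 360 = 30°
triadic ↓ −120°: 30 − 120 = -90 → -90 + 360 = 270°
split-comp 33° ↓ +147°: 270 + 147 = 417 → 417 − 360 = 57°
triadic ↑ +120°: 57 + 120 = 177°
triadic ↑ +120°: 177 + 120 = 297°
square ↓ −90°: 297 − 90 = 207°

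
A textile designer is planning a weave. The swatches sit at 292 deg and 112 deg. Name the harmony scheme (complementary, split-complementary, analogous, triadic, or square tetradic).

Sort the hues: 112°, 292°.
Successive gaps around the wheel: 180°, 180°.
Two hues 180° apart are complementary.

complementary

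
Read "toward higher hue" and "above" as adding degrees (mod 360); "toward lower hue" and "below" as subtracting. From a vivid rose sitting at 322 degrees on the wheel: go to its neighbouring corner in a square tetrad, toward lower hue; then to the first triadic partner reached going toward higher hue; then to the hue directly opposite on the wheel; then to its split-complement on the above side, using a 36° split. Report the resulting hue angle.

square ↓ −90°: 322 − 90 = 232°
triadic ↑ +120°: 232 + 120 = 352°
complement +180°: 352 + 180 = 532 → 532 − 360 = 172°
split-comp 36° ↑ +216°: 172 + 216 = 388 → 388 − 360 = 28°

28°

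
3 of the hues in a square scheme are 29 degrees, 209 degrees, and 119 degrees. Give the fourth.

299°

A square tetradic scheme places four hues every 90°.
The full set through 29° is {29°, 119°, 209°, 299°}.
Given {29°, 119°, 209°}, the missing hue is 299°.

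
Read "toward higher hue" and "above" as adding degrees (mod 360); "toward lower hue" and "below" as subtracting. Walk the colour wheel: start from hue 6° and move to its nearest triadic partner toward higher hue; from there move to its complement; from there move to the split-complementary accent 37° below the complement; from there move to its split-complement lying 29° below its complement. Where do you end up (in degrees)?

240°

6 + 120 = 126°   (triadic ↑)
126 + 180 = 306°   (complement)
306 + 143 = 449 → 449 − 360 = 89°   (split-comp 37° ↓)
89 + 151 = 240°   (split-comp 29° ↓)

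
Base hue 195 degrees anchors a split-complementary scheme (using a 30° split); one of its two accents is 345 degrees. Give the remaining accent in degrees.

45°

Split-complementary hues sit 30° either side of the complement.
Complement of the base 195°: 195 + 180 = 375 → 375 − 360 = 15°
The given accent 345° is 30° one side of 15°; the other accent sits 30° the other side: 15 + 30 = 45°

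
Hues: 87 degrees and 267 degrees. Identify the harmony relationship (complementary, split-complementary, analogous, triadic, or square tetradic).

complementary

Sort the hues: 87°, 267°.
Successive gaps around the wheel: 180°, 180°.
Two hues 180° apart are complementary.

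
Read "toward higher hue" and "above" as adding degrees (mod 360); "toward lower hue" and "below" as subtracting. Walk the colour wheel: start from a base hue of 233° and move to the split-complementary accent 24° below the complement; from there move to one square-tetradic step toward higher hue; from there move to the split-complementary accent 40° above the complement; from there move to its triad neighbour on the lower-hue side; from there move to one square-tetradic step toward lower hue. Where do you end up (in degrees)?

+156° (split-comp 24° ↓): 233 + 156 = 389 → 389 − 360 = 29°
+90° (square ↑): 29 + 90 = 119°
+220° (split-comp 40° ↑): 119 + 220 = 339°
−120° (triadic ↓): 339 − 120 = 219°
−90° (square ↓): 219 − 90 = 129°

129°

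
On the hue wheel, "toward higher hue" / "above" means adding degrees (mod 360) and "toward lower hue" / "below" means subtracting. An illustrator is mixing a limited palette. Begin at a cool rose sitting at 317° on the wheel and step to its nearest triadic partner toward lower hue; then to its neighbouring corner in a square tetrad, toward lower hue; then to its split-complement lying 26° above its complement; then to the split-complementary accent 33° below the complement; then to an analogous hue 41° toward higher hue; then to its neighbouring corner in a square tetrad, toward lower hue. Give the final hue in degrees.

51°

317 − 120 = 197°   (triadic ↓)
197 − 90 = 107°   (square ↓)
107 + 206 = 313°   (split-comp 26° ↑)
313 + 147 = 460 → 460 − 360 = 100°   (split-comp 33° ↓)
100 + 41 = 141°   (analog 41° ↑)
141 − 90 = 51°   (square ↓)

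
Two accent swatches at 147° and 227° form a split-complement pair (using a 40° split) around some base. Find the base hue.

7°

The accents sit 40° either side of the complement, so the complement is their short-arc midpoint on the wheel.
Short-arc midpoint of 147° and 227°: 187°.
Base is 180° from the complement: 187 − 180 = 7°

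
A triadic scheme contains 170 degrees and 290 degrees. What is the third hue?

A triad spaces three hues 120° apart.
The full set is {50°, 170°, 290°}.

50°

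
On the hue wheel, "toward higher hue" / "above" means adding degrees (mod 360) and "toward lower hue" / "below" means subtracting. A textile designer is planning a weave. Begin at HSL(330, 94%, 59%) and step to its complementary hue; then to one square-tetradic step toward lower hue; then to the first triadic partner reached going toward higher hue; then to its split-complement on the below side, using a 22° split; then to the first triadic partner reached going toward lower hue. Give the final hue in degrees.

complement +180°: 330 + 180 = 510 → 510 − 360 = 150°
square ↓ −90°: 150 − 90 = 60°
triadic ↑ +120°: 60 + 120 = 180°
split-comp 22° ↓ +158°: 180 + 158 = 338°
triadic ↓ −120°: 338 − 120 = 218°

218°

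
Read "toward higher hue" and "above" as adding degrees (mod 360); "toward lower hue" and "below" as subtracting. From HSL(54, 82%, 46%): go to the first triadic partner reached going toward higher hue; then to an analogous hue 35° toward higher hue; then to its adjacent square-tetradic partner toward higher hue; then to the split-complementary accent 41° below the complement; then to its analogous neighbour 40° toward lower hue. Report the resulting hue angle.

+120° (triadic ↑): 54 + 120 = 174°
+35° (analog 35° ↑): 174 + 35 = 209°
+90° (square ↑): 209 + 90 = 299°
+139° (split-comp 41° ↓): 299 + 139 = 438 → 438 − 360 = 78°
−40° (analog 40° ↓): 78 − 40 = 38°

38°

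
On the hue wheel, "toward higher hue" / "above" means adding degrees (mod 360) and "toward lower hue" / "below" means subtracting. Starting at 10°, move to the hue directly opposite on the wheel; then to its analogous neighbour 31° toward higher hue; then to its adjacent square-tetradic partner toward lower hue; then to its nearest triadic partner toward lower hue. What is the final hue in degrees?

11°

10 + 180 = 190°   (complement)
190 + 31 = 221°   (analog 31° ↑)
221 − 90 = 131°   (square ↓)
131 − 120 = 11°   (triadic ↓)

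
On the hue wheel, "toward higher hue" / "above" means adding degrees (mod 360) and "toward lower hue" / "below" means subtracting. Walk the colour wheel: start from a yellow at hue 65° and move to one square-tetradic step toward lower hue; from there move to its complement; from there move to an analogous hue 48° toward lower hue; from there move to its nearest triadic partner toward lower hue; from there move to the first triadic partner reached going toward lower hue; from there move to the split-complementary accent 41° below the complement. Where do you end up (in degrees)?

65 − 90 = -25 → -25 + 360 = 335°   (square ↓)
335 + 180 = 515 → 515 − 360 = 155°   (complement)
155 − 48 = 107°   (analog 48° ↓)
107 − 120 = -13 → -13 + 360 = 347°   (triadic ↓)
347 − 120 = 227°   (triadic ↓)
227 + 139 = 366 → 366 − 360 = 6°   (split-comp 41° ↓)

6°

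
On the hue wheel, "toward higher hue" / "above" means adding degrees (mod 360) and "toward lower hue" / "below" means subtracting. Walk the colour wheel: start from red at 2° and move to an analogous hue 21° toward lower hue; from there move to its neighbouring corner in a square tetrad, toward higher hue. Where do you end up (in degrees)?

2 − 21 = -19 → -19 + 360 = 341°   (analog 21° ↓)
341 + 90 = 431 → 431 − 360 = 71°   (square ↑)

71°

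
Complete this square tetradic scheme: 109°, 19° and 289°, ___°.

A square tetradic scheme places four hues every 90°.
The full set through 19° is {19°, 109°, 199°, 289°}.
Given {19°, 109°, 289°}, the missing hue is 199°.

199°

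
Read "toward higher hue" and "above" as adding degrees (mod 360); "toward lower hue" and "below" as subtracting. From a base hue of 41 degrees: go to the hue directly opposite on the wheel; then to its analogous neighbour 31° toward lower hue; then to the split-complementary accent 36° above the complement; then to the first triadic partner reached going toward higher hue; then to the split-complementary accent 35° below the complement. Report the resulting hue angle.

41 + 180 = 221°   (complement)
221 − 31 = 190°   (analog 31° ↓)
190 + 216 = 406 → 406 − 360 = 46°   (split-comp 36° ↑)
46 + 120 = 166°   (triadic ↑)
166 + 145 = 311°   (split-comp 35° ↓)

311°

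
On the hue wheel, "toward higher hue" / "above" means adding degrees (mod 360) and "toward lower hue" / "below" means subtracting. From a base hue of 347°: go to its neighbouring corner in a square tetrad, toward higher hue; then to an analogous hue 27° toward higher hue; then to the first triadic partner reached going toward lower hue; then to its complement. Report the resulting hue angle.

+90° (square ↑): 347 + 90 = 437 → 437 − 360 = 77°
+27° (analog 27° ↑): 77 + 27 = 104°
−120° (triadic ↓): 104 − 120 = -16 → -16 + 360 = 344°
+180° (complement): 344 + 180 = 524 → 524 − 360 = 164°

164°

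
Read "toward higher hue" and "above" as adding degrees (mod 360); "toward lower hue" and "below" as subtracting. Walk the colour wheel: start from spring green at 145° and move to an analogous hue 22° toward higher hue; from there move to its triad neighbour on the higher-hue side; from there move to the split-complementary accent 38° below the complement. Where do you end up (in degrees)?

analog 22° ↑ +22°: 145 + 22 = 167°
triadic ↑ +120°: 167 + 120 = 287°
split-comp 38° ↓ +142°: 287 + 142 = 429 → 429 − 360 = 69°

69°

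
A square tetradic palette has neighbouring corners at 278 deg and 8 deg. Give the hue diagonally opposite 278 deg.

98°

A square tetradic scheme places four hues 90° apart; opposite corners are 180° apart.
278 + 180 = 458 → 458 − 360 = 98°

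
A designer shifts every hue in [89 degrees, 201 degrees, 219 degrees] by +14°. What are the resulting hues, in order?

89 + 14 = 103°
201 + 14 = 215°
219 + 14 = 233°

103°, 215°, 233°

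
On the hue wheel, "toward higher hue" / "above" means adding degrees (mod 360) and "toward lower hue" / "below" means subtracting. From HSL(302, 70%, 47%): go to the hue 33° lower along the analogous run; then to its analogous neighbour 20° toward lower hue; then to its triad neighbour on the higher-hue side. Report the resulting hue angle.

302 − 33 = 269°   (analog 33° ↓)
269 − 20 = 249°   (analog 20° ↓)
249 + 120 = 369 → 369 − 360 = 9°   (triadic ↑)

9°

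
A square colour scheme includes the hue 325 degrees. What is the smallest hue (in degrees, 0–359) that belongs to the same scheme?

A square tetradic scheme places four hues every 90°.
The full set through 325° is {55°, 145°, 235°, 325°}.

55°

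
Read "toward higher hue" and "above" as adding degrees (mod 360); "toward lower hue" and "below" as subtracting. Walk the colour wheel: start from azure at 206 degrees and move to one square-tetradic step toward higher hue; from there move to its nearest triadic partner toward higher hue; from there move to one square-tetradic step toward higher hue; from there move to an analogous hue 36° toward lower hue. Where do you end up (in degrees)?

206 + 90 = 296°   (square ↑)
296 + 120 = 416 → 416 − 360 = 56°   (triadic ↑)
56 + 90 = 146°   (square ↑)
146 − 36 = 110°   (analog 36° ↓)

110°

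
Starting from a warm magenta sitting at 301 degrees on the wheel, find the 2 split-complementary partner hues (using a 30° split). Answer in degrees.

91° and 151°

Complement of 301 degrees: 301 + 180 = 481 → 481 − 360 = 121°
121 − 30 = 91°
121 + 30 = 151°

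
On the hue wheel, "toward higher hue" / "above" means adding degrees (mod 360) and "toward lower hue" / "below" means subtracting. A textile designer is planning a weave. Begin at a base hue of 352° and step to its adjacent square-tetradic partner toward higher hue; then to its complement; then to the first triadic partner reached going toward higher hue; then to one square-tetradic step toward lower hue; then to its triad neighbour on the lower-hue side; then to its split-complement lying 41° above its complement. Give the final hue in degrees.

33°

square ↑ +90°: 352 + 90 = 442 → 442 − 360 = 82°
complement +180°: 82 + 180 = 262°
triadic ↑ +120°: 262 + 120 = 382 → 382 − 360 = 22°
square ↓ −90°: 22 − 90 = -68 → -68 + 360 = 292°
triadic ↓ −120°: 292 − 120 = 172°
split-comp 41° ↑ +221°: 172 + 221 = 393 → 393 − 360 = 33°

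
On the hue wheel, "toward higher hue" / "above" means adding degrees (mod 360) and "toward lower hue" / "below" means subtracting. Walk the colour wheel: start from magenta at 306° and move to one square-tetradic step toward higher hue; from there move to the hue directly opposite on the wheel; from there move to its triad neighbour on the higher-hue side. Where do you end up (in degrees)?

336°

306 + 90 = 396 → 396 − 360 = 36°   (square ↑)
36 + 180 = 216°   (complement)
216 + 120 = 336°   (triadic ↑)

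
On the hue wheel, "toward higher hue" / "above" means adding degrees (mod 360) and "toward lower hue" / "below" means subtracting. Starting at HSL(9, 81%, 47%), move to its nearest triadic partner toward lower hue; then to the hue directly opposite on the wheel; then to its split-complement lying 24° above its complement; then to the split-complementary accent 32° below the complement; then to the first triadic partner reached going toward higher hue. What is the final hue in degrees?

181°

−120° (triadic ↓): 9 − 120 = -111 → -111 + 360 = 249°
+180° (complement): 249 + 180 = 429 → 429 − 360 = 69°
+204° (split-comp 24° ↑): 69 + 204 = 273°
+148° (split-comp 32° ↓): 273 + 148 = 421 → 421 − 360 = 61°
+120° (triadic ↑): 61 + 120 = 181°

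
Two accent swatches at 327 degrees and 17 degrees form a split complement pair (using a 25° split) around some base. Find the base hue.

172°

The accents sit 25° either side of the complement, so the complement is their short-arc midpoint on the wheel.
Short-arc midpoint of 327° and 17°: 352°.
Base is 180° from the complement: 352 − 180 = 172°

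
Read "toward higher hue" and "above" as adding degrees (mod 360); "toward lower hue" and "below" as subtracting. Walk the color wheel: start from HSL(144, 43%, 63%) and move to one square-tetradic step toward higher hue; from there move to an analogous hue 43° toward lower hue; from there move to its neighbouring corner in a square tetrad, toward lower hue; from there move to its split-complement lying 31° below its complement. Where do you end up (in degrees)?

250°

+90° (square ↑): 144 + 90 = 234°
−43° (analog 43° ↓): 234 − 43 = 191°
−90° (square ↓): 191 − 90 = 101°
+149° (split-comp 31° ↓): 101 + 149 = 250°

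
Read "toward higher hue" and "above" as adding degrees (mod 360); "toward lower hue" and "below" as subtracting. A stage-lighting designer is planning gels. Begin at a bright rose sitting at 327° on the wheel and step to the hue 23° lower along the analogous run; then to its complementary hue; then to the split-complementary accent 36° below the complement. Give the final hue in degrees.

−23° (analog 23° ↓): 327 − 23 = 304°
+180° (complement): 304 + 180 = 484 → 484 − 360 = 124°
+144° (split-comp 36° ↓): 124 + 144 = 268°

268°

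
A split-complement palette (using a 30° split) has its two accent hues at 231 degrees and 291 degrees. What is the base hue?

The accents sit 30° either side of the complement, so the complement is their short-arc midpoint on the wheel.
Short-arc midpoint of 231° and 291°: 261°.
Base is 180° from the complement: 261 − 180 = 81°

81°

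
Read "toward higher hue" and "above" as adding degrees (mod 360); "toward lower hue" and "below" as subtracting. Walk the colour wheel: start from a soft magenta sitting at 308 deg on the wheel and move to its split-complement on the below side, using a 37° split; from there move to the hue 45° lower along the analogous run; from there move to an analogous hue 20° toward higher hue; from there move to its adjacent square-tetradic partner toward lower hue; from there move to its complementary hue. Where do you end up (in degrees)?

156°

308 + 143 = 451 → 451 − 360 = 91°   (split-comp 37° ↓)
91 − 45 = 46°   (analog 45° ↓)
46 + 20 = 66°   (analog 20° ↑)
66 − 90 = -24 → -24 + 360 = 336°   (square ↓)
336 + 180 = 516 → 516 − 360 = 156°   (complement)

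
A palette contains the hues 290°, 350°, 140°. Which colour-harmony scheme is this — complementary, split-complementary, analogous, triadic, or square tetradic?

Sort the hues: 140°, 290°, 350°.
Successive gaps around the wheel: 150°, 60°, 150°.
Two 150° gaps and one 60° gap — a base hue opposite a pair of accents 30° either side of its complement — is the split-complementary pattern.

split-complementary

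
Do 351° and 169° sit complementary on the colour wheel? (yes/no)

Angular distance: |351 − 169| = 182; shorter arc = 360 − 182 = 178°.
Complementary requires 180°.

no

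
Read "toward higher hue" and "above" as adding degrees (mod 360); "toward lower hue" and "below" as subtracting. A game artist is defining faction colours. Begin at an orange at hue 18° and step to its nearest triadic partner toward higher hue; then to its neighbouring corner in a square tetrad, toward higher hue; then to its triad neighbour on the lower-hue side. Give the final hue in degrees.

108°

18 + 120 = 138°   (triadic ↑)
138 + 90 = 228°   (square ↑)
228 − 120 = 108°   (triadic ↓)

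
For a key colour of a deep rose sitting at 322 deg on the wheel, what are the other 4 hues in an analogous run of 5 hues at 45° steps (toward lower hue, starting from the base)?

277°, 232°, 187° and 142°

Analogous hues sit every 45° along the wheel.
322 − 45 = 277°
322 − 90 = 232°
322 − 135 = 187°
322 − 180 = 142°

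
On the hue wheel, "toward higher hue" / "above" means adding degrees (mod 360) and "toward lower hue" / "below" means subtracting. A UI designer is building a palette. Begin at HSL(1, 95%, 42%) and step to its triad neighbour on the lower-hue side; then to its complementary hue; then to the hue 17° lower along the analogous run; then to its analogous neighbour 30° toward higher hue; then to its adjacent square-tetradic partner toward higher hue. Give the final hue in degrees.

−120° (triadic ↓): 1 − 120 = -119 → -119 + 360 = 241°
+180° (complement): 241 + 180 = 421 → 421 − 360 = 61°
−17° (analog 17° ↓): 61 − 17 = 44°
+30° (analog 30° ↑): 44 + 30 = 74°
+90° (square ↑): 74 + 90 = 164°

164°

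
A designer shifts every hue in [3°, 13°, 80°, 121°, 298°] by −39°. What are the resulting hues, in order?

324°, 334°, 41°, 82°, 259°

3 − 39 = -36 → -36 + 360 = 324°
13 − 39 = -26 → -26 + 360 = 334°
80 − 39 = 41°
121 − 39 = 82°
298 − 39 = 259°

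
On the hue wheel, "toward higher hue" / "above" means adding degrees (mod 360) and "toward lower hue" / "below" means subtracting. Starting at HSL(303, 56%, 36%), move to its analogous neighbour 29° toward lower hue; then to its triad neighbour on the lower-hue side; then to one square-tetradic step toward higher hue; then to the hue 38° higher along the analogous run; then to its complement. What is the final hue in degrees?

102°

−29° (analog 29° ↓): 303 − 29 = 274°
−120° (triadic ↓): 274 − 120 = 154°
+90° (square ↑): 154 + 90 = 244°
+38° (analog 38° ↑): 244 + 38 = 282°
+180° (complement): 282 + 180 = 462 → 462 − 360 = 102°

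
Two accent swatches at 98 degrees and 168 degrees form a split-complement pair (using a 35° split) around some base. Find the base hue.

313°

The accents sit 35° either side of the complement, so the complement is their short-arc midpoint on the wheel.
Short-arc midpoint of 98° and 168°: 133°.
Base is 180° from the complement: 133 − 180 = -47 → -47 + 360 = 313°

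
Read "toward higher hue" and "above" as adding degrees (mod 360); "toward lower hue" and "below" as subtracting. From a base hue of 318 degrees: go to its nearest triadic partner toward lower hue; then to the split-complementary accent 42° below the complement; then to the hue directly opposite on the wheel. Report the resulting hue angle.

156°

−120° (triadic ↓): 318 − 120 = 198°
+138° (split-comp 42° ↓): 198 + 138 = 336°
+180° (complement): 336 + 180 = 516 → 516 − 360 = 156°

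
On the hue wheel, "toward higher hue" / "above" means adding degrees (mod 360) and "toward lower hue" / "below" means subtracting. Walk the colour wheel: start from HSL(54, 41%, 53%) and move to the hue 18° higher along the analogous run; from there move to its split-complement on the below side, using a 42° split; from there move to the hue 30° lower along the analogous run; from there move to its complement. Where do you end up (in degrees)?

0°

+18° (analog 18° ↑): 54 + 18 = 72°
+138° (split-comp 42° ↓): 72 + 138 = 210°
−30° (analog 30° ↓): 210 − 30 = 180°
+180° (complement): 180 + 180 = 360 → 360 − 360 = 0°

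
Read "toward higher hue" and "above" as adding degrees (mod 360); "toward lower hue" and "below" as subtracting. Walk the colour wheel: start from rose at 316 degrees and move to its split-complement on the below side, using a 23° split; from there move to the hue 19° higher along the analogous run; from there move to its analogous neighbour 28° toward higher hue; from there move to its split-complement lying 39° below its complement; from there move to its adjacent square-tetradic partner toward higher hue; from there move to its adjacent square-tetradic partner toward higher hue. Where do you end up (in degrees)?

121°

+157° (split-comp 23° ↓): 316 + 157 = 473 → 473 − 360 = 113°
+19° (analog 19° ↑): 113 + 19 = 132°
+28° (analog 28° ↑): 132 + 28 = 160°
+141° (split-comp 39° ↓): 160 + 141 = 301°
+90° (square ↑): 301 + 90 = 391 → 391 − 360 = 31°
+90° (square ↑): 31 + 90 = 121°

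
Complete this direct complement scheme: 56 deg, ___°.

236°

The complement sits 180° across the wheel.
The full set through 56° is {56°, 236°}.
Given {56°}, the missing hue is 236°.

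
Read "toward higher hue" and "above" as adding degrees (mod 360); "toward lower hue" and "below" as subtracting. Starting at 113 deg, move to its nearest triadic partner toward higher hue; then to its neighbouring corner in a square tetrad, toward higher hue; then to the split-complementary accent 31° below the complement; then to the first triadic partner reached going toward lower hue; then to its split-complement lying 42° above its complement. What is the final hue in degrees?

214°

113 + 120 = 233°   (triadic ↑)
233 + 90 = 323°   (square ↑)
323 + 149 = 472 → 472 − 360 = 112°   (split-comp 31° ↓)
112 − 120 = -8 → -8 + 360 = 352°   (triadic ↓)
352 + 222 = 574 → 574 − 360 = 214°   (split-comp 42° ↑)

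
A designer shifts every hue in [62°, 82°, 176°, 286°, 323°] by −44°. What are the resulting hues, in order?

18°, 38°, 132°, 242°, 279°

62 − 44 = 18°
82 − 44 = 38°
176 − 44 = 132°
286 − 44 = 242°
323 − 44 = 279°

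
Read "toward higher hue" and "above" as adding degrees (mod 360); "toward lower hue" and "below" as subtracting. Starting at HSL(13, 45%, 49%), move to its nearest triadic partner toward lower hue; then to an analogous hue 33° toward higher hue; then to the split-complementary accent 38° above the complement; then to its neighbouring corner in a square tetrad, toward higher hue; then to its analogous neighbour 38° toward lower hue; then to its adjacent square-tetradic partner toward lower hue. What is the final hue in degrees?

13 − 120 = -107 → -107 + 360 = 253°   (triadic ↓)
253 + 33 = 286°   (analog 33° ↑)
286 + 218 = 504 → 504 − 360 = 144°   (split-comp 38° ↑)
144 + 90 = 234°   (square ↑)
234 − 38 = 196°   (analog 38° ↓)
196 − 90 = 106°   (square ↓)

106°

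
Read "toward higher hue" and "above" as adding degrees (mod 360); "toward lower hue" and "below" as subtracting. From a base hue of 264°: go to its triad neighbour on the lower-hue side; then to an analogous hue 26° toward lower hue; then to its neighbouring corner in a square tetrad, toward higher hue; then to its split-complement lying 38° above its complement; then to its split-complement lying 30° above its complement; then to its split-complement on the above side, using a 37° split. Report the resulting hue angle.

133°

triadic ↓ −120°: 264 − 120 = 144°
analog 26° ↓ −26°: 144 − 26 = 118°
square ↑ +90°: 118 + 90 = 208°
split-comp 38° ↑ +218°: 208 + 218 = 426 → 426 − 360 = 66°
split-comp 30° ↑ +210°: 66 + 210 = 276°
split-comp 37° ↑ +217°: 276 + 217 = 493 → 493 − 360 = 133°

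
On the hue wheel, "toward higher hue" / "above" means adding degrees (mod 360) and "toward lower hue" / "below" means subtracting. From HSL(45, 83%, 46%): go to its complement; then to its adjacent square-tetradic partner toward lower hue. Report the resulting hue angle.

45 + 180 = 225°   (complement)
225 − 90 = 135°   (square ↓)

135°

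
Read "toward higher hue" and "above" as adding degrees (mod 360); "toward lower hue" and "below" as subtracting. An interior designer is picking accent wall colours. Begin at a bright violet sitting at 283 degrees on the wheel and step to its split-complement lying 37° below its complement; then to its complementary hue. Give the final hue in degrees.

246°

283 + 143 = 426 → 426 − 360 = 66°   (split-comp 37° ↓)
66 + 180 = 246°   (complement)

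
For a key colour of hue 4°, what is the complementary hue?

The complement sits 180° across the wheel.
4 + 180 = 184°

184°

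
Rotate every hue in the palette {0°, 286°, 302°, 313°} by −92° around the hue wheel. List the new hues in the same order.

268°, 194°, 210°, 221°

0 − 92 = -92 → -92 + 360 = 268°
286 − 92 = 194°
302 − 92 = 210°
313 − 92 = 221°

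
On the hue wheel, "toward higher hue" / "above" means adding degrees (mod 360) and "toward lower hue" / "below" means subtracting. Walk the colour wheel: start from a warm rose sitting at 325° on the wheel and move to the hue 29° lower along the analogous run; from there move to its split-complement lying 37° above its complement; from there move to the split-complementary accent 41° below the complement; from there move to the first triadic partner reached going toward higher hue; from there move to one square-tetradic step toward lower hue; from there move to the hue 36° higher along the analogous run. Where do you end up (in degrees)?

358°

325 − 29 = 296°   (analog 29° ↓)
296 + 217 = 513 → 513 − 360 = 153°   (split-comp 37° ↑)
153 + 139 = 292°   (split-comp 41° ↓)
292 + 120 = 412 → 412 − 360 = 52°   (triadic ↑)
52 − 90 = -38 → -38 + 360 = 322°   (square ↓)
322 + 36 = 358°   (analog 36° ↑)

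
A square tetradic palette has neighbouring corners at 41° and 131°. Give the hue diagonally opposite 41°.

A square tetradic scheme places four hues 90° apart; opposite corners are 180° apart.
41 + 180 = 221°

221°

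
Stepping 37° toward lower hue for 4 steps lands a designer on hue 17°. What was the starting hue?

4 steps of 37° (toward lower hue) give a net shift of −148°.
Start = end − shift: 17 + 148 = 165°

165°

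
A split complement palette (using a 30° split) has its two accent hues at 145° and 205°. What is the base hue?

355°

The accents sit 30° either side of the complement, so the complement is their short-arc midpoint on the wheel.
Short-arc midpoint of 145° and 205°: 175°.
Base is 180° from the complement: 175 − 180 = -5 → -5 + 360 = 355°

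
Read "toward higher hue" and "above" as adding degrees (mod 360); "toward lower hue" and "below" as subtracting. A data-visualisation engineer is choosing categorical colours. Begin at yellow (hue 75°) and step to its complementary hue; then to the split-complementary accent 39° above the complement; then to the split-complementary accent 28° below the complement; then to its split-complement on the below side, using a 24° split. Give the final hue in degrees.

62°

+180° (complement): 75 + 180 = 255°
+219° (split-comp 39° ↑): 255 + 219 = 474 → 474 − 360 = 114°
+152° (split-comp 28° ↓): 114 + 152 = 266°
+156° (split-comp 24° ↓): 266 + 156 = 422 → 422 − 360 = 62°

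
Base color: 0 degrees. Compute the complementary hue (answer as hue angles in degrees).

180°

The complement sits 180° across the wheel.
0 + 180 = 180°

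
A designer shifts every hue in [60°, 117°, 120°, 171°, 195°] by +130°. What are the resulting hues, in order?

60 + 130 = 190°
117 + 130 = 247°
120 + 130 = 250°
171 + 130 = 301°
195 + 130 = 325°

190°, 247°, 250°, 301°, 325°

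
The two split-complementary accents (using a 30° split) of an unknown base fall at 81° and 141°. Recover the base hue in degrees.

The accents sit 30° either side of the complement, so the complement is their short-arc midpoint on the wheel.
Short-arc midpoint of 81° and 141°: 111°.
Base is 180° from the complement: 111 − 180 = -69 → -69 + 360 = 291°

291°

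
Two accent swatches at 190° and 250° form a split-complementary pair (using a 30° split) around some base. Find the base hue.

The accents sit 30° either side of the complement, so the complement is their short-arc midpoint on the wheel.
Short-arc midpoint of 190° and 250°: 220°.
Base is 180° from the complement: 220 − 180 = 40°

40°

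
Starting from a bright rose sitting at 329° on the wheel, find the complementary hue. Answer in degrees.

149°

329 + 180 = 509 → 509 − 360 = 149°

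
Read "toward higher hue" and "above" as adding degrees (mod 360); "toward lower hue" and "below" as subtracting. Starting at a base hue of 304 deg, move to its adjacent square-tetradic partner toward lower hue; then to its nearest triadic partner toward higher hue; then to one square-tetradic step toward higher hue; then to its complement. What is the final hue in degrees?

square ↓ −90°: 304 − 90 = 214°
triadic ↑ +120°: 214 + 120 = 334°
square ↑ +90°: 334 + 90 = 424 → 424 − 360 = 64°
complement +180°: 64 + 180 = 244°

244°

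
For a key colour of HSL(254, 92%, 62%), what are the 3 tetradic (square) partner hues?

344°, 74° and 164°

A square tetradic scheme places four hues every 90°.
254 + 90 = 344°
254 + 180 = 434 → 434 − 360 = 74°
254 + 270 = 524 → 524 − 360 = 164°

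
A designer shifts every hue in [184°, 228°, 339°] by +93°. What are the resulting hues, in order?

277°, 321°, 72°

184 + 93 = 277°
228 + 93 = 321°
339 + 93 = 432 → 432 − 360 = 72°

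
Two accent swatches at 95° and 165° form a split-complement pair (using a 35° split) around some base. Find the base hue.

310°

The accents sit 35° either side of the complement, so the complement is their short-arc midpoint on the wheel.
Short-arc midpoint of 95° and 165°: 130°.
Base is 180° from the complement: 130 − 180 = -50 → -50 + 360 = 310°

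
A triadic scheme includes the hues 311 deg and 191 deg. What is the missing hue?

A triad places three hues 120° apart.
The full set through 191° is {71°, 191°, 311°}.
Given {191°, 311°}, the missing hue is 71°.

71°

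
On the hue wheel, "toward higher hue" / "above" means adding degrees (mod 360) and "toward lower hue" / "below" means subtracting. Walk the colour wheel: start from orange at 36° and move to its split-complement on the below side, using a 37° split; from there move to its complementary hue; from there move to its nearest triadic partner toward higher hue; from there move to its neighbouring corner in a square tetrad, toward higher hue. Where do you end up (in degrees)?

209°

+143° (split-comp 37° ↓): 36 + 143 = 179°
+180° (complement): 179 + 180 = 359°
+120° (triadic ↑): 359 + 120 = 479 → 479 − 360 = 119°
+90° (square ↑): 119 + 90 = 209°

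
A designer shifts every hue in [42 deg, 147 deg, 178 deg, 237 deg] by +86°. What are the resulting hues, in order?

128°, 233°, 264°, 323°

42 + 86 = 128°
147 + 86 = 233°
178 + 86 = 264°
237 + 86 = 323°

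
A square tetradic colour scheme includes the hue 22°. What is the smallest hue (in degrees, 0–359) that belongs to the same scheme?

A square tetradic scheme places four hues every 90°.
The full set through 22° is {22°, 112°, 202°, 292°}.

22°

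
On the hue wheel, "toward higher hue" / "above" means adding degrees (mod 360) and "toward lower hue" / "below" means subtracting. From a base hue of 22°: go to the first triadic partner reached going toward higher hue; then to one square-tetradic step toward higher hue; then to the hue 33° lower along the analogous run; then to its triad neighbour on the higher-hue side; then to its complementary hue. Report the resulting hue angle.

22 + 120 = 142°   (triadic ↑)
142 + 90 = 232°   (square ↑)
232 − 33 = 199°   (analog 33° ↓)
199 + 120 = 319°   (triadic ↑)
319 + 180 = 499 → 499 − 360 = 139°   (complement)

139°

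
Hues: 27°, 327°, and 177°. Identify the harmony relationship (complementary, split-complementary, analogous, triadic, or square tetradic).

split-complementary

Sort the hues: 27°, 177°, 327°.
Successive gaps around the wheel: 150°, 150°, 60°.
Two 150° gaps and one 60° gap — a base hue opposite a pair of accents 30° either side of its complement — is the split-complementary pattern.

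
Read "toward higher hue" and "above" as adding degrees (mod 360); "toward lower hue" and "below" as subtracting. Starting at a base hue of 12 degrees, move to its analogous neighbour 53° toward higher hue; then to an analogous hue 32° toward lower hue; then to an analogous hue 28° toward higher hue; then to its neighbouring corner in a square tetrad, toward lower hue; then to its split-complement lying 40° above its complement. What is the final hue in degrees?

12 + 53 = 65°   (analog 53° ↑)
65 − 32 = 33°   (analog 32° ↓)
33 + 28 = 61°   (analog 28° ↑)
61 − 90 = -29 → -29 + 360 = 331°   (square ↓)
331 + 220 = 551 → 551 − 360 = 191°   (split-comp 40° ↑)

191°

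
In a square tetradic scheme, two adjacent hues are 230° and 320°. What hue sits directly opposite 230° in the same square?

50°

A square tetradic scheme places four hues 90° apart; opposite corners are 180° apart.
230 + 180 = 410 → 410 − 360 = 50°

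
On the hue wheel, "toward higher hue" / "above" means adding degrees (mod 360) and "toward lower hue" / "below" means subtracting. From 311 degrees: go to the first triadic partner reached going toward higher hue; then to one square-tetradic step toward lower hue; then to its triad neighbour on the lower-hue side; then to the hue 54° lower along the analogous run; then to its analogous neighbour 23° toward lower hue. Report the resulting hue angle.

144°

triadic ↑ +120°: 311 + 120 = 431 → 431 − 360 = 71°
square ↓ −90°: 71 − 90 = -19 → -19 + 360 = 341°
triadic ↓ −120°: 341 − 120 = 221°
analog 54° ↓ −54°: 221 − 54 = 167°
analog 23° ↓ −23°: 167 − 23 = 144°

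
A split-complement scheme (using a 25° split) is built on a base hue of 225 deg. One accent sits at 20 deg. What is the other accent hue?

Split-complementary hues sit 25° either side of the complement.
Complement of the base 225°: 225 + 180 = 405 → 405 − 360 = 45°
The given accent 20° is 25° one side of 45°; the other accent sits 25° the other side: 45 + 25 = 70°

70°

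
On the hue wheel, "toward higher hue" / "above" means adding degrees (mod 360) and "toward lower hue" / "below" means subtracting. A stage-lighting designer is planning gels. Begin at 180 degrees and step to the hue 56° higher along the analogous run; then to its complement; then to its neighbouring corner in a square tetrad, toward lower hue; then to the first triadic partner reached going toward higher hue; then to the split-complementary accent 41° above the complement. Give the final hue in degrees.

180 + 56 = 236°   (analog 56° ↑)
236 + 180 = 416 → 416 − 360 = 56°   (complement)
56 − 90 = -34 → -34 + 360 = 326°   (square ↓)
326 + 120 = 446 → 446 − 360 = 86°   (triadic ↑)
86 + 221 = 307°   (split-comp 41° ↑)

307°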